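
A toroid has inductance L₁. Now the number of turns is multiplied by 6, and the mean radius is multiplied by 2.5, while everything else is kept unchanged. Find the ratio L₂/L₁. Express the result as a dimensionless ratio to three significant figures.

L₂/L₁ = 14.4

For a toroid, L ∝ μᵣN²A/R.
L₂/L₁ = (6)^2 × (2.5)^-1 = 14.4.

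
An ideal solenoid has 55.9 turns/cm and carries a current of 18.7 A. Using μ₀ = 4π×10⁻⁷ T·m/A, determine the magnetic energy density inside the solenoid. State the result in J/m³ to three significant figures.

u ≈ 6870 J/m³

B = μ₀nI = (4π×10⁻⁷)(5.590×10^3)(18.7) = 0.1314 T.
u = B²/(2μ₀) = (0.1314)²/(2×4π×10⁻⁷) = 6.866×10^3 J/m³.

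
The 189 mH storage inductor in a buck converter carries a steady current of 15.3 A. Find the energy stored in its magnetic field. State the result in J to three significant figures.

U ≈ 22.1 J

Stored magnetic energy: U = ½LI².
U = ½(0.189 H)(15.3 A)² = 22.12 J.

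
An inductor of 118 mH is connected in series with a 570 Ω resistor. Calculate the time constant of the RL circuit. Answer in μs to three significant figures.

τ ≈ 207 μs

τ = L/R = (0.118 H)/(570 Ω) = 2.070×10^-4 s.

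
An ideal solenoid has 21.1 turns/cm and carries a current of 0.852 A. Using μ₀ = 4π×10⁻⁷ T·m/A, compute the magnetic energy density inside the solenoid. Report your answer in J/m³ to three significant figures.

u ≈ 2.03 J/m³

B = μ₀nI = (4π×10⁻⁷)(2.110×10^3)(0.852) = 2.259×10^-3 T.
u = B²/(2μ₀) = (2.259×10^-3)²/(2×4π×10⁻⁷) = 2.031 J/m³.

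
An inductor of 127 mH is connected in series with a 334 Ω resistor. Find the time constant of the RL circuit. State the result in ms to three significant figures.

τ = L/R = (0.127 H)/(334 Ω) = 3.802×10^-4 s.

τ ≈ 0.380 ms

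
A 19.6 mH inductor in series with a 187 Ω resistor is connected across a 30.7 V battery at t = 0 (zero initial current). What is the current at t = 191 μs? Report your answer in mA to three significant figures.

τ = L/R = 1.960×10^-2/187 = 1.048×10^-4 s; final current I_∞ = ε/R = 30.7/187 = 0.1642 A.
I(t) = I_∞(1 − e^(−t/τ)) with t/τ = 1.822.
I = (0.1642)(1 − e^(−1.822)) = 0.1376 A.

I ≈ 138 mA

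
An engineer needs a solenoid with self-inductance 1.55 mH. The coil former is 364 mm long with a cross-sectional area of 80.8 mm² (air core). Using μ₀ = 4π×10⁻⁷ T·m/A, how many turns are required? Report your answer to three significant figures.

N ≈ 2360 turns

A = 80.8 mm² = 8.080×10^-5 m².
From L = μ₀N²A/ℓ, N = √(Lℓ / (μ₀A)).
N = √[(1.550×10^-3)(0.364) / ((4π×10⁻⁷)×8.080×10^-5)] = √(5.557×10^6) ≈ 2357.3.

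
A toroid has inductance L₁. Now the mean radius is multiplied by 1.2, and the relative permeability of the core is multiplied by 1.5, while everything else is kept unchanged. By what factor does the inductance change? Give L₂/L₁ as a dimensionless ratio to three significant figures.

For a toroid, L ∝ μᵣN²A/R.
L₂/L₁ = (1.2)^-1 × (1.5) = 1.25.

L₂/L₁ = 1.25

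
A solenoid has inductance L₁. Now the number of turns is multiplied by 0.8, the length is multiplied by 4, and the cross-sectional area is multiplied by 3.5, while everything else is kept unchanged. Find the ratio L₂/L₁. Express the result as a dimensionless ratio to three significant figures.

L₂/L₁ = 0.560

For a solenoid, L ∝ μᵣN²A/ℓ.
L₂/L₁ = (0.8)^2 × (4)^-1 × (3.5) = 0.560.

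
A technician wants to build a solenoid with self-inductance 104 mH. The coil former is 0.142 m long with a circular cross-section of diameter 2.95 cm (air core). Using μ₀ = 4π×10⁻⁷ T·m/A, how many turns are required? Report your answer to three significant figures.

N ≈ 4150 turns

A = π(d/2)² = π(1.475×10^-2 m)² = 6.8349×10^-4 m².
From L = μ₀N²A/ℓ, N = √(Lℓ / (μ₀A)).
N = √[(0.104)(0.142) / ((4π×10⁻⁷)×6.8349×10^-4)] = √(1.719×10^7) ≈ 4146.6.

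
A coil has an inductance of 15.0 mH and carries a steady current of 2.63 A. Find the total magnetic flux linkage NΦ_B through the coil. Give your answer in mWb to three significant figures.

From L = NΦ_B/I, the flux linkage is NΦ_B = LI.
NΦ_B = (1.500×10^-2 H)(2.63 A) = 3.945×10^-2 Wb.

NΦ_B ≈ 39.5 mWb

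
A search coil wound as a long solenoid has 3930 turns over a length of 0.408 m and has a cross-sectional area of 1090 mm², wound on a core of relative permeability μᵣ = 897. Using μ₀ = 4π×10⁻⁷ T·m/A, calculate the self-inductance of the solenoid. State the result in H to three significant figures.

L ≈ 46.5 H

A = 1090 mm² = 1.090×10^-3 m².
For a long solenoid, L = μ₀μᵣN²A/ℓ.
L = (4π×10⁻⁷)(897)(3930)²(1.090×10^-3)/(0.408 m) = 46.51 H.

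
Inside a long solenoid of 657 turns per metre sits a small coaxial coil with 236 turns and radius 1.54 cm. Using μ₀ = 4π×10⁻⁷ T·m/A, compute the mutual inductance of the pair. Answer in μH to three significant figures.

The outer solenoid produces a uniform field B₁ = μ₀n₁I₁ across the inner coil,
so the flux linkage is N₂Φ = N₂B₁A₂ = μ₀n₁N₂A₂·I₁, giving M = μ₀n₁N₂A₂.
A₂ = πr² = π(1.540×10^-2 m)² = 7.451×10^-4 m².
M = (4π×10⁻⁷)(657)(236)(7.451×10^-4) = 1.452×10^-4 H.

M ≈ 145 μH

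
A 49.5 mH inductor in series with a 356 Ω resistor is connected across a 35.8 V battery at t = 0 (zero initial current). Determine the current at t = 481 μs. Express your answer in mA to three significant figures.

I ≈ 97.4 mA

τ = L/R = 4.950×10^-2/356 = 1.390×10^-4 s; final current I_∞ = ε/R = 35.8/356 = 0.1006 A.
I(t) = I_∞(1 − e^(−t/τ)) with t/τ = 3.459.
I = (0.1006)(1 − e^(−3.459)) = 9.740×10^-2 A.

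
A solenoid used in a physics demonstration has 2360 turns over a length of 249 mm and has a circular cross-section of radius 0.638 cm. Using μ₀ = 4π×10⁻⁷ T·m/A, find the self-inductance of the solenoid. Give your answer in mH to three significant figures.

A = πr² = π(6.380×10^-3 m)² = 1.279×10^-4 m².
For a long solenoid, L = μ₀N²A/ℓ.
L = (4π×10⁻⁷)(2360)²(1.279×10^-4)/(0.249 m) = 3.594×10^-3 H.

L ≈ 3.59 mH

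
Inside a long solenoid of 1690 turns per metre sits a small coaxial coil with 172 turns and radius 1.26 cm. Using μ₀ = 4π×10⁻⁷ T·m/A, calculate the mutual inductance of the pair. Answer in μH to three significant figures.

M ≈ 182 μH

The outer solenoid produces a uniform field B₁ = μ₀n₁I₁ across the inner coil,
so the flux linkage is N₂Φ = N₂B₁A₂ = μ₀n₁N₂A₂·I₁, giving M = μ₀n₁N₂A₂.
A₂ = πr² = π(1.260×10^-2 m)² = 4.988×10^-4 m².
M = (4π×10⁻⁷)(1690)(172)(4.988×10^-4) = 1.822×10^-4 H.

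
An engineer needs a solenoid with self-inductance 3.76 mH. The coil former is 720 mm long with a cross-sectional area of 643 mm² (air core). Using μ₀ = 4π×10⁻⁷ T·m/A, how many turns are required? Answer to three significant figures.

A = 643 mm² = 6.430×10^-4 m².
From L = μ₀N²A/ℓ, N = √(Lℓ / (μ₀A)).
N = √[(3.760×10^-3)(0.72) / ((4π×10⁻⁷)×6.430×10^-4)] = √(3.350×10^6) ≈ 1830.4.

N ≈ 1830 turns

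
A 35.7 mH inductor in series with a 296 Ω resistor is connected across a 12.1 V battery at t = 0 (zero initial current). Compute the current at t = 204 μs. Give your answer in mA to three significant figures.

τ = L/R = 3.570×10^-2/296 = 1.206×10^-4 s; final current I_∞ = ε/R = 12.1/296 = 4.088×10^-2 A.
I(t) = I_∞(1 − e^(−t/τ)) with t/τ = 1.691.
I = (4.088×10^-2)(1 − e^(−1.691)) = 3.3346×10^-2 A.

I ≈ 33.3 mA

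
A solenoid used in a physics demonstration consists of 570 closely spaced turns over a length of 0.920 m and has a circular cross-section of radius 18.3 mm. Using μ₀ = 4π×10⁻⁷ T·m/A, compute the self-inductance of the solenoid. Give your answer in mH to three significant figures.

L ≈ 0.467 mH

A = πr² = π(1.830×10^-2 m)² = 1.052×10^-3 m².
For a long solenoid, L = μ₀N²A/ℓ.
L = (4π×10⁻⁷)(570)²(1.052×10^-3)/(0.92 m) = 4.669×10^-4 H.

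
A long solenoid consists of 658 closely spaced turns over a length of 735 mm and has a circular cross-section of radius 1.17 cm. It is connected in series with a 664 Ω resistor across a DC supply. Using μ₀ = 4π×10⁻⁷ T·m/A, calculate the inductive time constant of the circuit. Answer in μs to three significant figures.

A = πr² = π(1.170×10^-2 m)² = 4.301×10^-4 m².
L = μ₀N²A/ℓ = (4π×10⁻⁷)(658)²(4.301×10^-4)/(0.735) = 3.183×10^-4 H.
τ = L/R = (3.183×10^-4)/(664) = 4.794×10^-7 s.

τ ≈ 0.479 μs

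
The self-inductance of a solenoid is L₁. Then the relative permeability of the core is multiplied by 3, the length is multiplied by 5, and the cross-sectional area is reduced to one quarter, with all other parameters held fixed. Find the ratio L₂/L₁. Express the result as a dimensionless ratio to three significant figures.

For a solenoid, L ∝ μᵣN²A/ℓ.
L₂/L₁ = (3) × (5)^-1 × (0.25) = 0.150.

L₂/L₁ = 0.150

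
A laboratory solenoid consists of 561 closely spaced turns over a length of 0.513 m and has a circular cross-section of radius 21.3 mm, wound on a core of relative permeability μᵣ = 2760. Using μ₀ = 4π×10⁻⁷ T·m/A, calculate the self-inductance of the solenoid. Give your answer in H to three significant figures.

A = πr² = π(2.130×10^-2 m)² = 1.425×10^-3 m².
For a long solenoid, L = μ₀μᵣN²A/ℓ.
L = (4π×10⁻⁷)(2760)(561)²(1.425×10^-3)/(0.513 m) = 3.033 H.

L ≈ 3.03 H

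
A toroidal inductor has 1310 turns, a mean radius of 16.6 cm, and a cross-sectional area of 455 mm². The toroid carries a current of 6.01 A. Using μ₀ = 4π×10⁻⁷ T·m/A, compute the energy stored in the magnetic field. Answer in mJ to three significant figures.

U ≈ 17.0 mJ

L = μ₀N²A/(2πR) = (4π×10⁻⁷)(1310)²(4.550×10^-4)/(2π×0.166) = 9.408×10^-4 H.
U = ½LI² = ½(9.408×10^-4)(6.01)² = 1.699×10^-2 J.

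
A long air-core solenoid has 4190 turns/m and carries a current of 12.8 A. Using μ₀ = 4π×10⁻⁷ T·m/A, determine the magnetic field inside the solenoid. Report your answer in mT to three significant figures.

B ≈ 67.4 mT

Inside a long solenoid, B = μ₀nI.
B = (4π×10⁻⁷)(4.190×10^3 m⁻¹)(12.8 A) = 6.740×10^-2 T.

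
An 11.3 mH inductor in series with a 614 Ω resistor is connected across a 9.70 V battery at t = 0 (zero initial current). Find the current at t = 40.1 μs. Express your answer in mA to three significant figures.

τ = L/R = 1.130×10^-2/614 = 1.840×10^-5 s; final current I_∞ = ε/R = 9.70/614 = 1.580×10^-2 A.
I(t) = I_∞(1 − e^(−t/τ)) with t/τ = 2.179.
I = (1.580×10^-2)(1 − e^(−2.179)) = 1.401×10^-2 A.

I ≈ 14.0 mA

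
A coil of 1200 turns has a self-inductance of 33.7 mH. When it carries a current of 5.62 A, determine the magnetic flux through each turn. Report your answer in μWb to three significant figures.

Φ_B ≈ 158 μWb

From L = NΦ_B/I, the flux per turn is Φ_B = LI/N.
Φ_B = (3.370×10^-2 H)(5.62 A)/1200 = 1.578×10^-4 Wb.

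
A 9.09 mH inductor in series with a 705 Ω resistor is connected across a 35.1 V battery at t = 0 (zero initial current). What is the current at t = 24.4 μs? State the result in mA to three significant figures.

I ≈ 42.3 mA

τ = L/R = 9.090×10^-3/705 = 1.289×10^-5 s; final current I_∞ = ε/R = 35.1/705 = 4.979×10^-2 A.
I(t) = I_∞(1 − e^(−t/τ)) with t/τ = 1.892.
I = (4.979×10^-2)(1 − e^(−1.892)) = 4.228×10^-2 A.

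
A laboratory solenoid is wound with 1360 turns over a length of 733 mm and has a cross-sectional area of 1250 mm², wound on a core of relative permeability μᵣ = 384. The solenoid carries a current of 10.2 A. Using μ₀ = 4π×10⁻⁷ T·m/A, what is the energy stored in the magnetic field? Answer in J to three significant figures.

A = 1250 mm² = 1.250×10^-3 m².
L = μ₀μᵣN²A/ℓ = (4π×10⁻⁷)(384)(1360)²(1.250×10^-3)/(0.733) = 1.522 H.
U = ½LI² = ½(1.522)(10.2)² = 79.18 J.

U ≈ 79.2 J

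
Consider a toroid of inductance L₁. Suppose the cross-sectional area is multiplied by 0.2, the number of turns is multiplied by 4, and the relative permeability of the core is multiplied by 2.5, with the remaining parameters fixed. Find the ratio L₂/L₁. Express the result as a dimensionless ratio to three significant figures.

For a toroid, L ∝ μᵣN²A/R.
L₂/L₁ = (0.2) × (4)^2 × (2.5) = 8.00.

L₂/L₁ = 8.00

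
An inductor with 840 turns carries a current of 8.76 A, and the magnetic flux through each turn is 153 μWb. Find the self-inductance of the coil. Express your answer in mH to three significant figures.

Self-inductance is defined by L = NΦ_B/I (flux linkage over current).
L = (840)(1.530×10^-4 Wb)/(8.76 A) = 1.467×10^-2 H.

L ≈ 14.7 mH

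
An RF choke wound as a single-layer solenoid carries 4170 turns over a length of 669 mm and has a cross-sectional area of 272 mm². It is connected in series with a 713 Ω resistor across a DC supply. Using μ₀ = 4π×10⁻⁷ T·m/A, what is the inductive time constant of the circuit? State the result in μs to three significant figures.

A = 272 mm² = 2.720×10^-4 m².
L = μ₀N²A/ℓ = (4π×10⁻⁷)(4170)²(2.720×10^-4)/(0.669) = 8.884×10^-3 H.
τ = L/R = (8.884×10^-3)/(713) = 1.246×10^-5 s.

τ ≈ 12.5 μs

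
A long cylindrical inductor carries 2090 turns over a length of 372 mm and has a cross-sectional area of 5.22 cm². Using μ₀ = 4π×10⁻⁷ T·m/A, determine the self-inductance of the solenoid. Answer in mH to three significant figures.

A = 5.22 cm² = 5.220×10^-4 m².
For a long solenoid, L = μ₀N²A/ℓ.
L = (4π×10⁻⁷)(2090)²(5.220×10^-4)/(0.372 m) = 7.702×10^-3 H.

L ≈ 7.70 mH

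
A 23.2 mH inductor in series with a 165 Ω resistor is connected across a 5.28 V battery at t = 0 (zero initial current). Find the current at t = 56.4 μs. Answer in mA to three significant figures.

I ≈ 10.6 mA

τ = L/R = 2.320×10^-2/165 = 1.406×10^-4 s; final current I_∞ = ε/R = 5.28/165 = 3.200×10^-2 A.
I(t) = I_∞(1 − e^(−t/τ)) with t/τ = 0.401.
I = (3.200×10^-2)(1 − e^(−0.401)) = 1.057×10^-2 A.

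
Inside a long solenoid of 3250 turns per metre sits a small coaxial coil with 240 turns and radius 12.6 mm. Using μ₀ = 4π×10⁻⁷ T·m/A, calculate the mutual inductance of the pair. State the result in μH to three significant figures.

The outer solenoid produces a uniform field B₁ = μ₀n₁I₁ across the inner coil,
so the flux linkage is N₂Φ = N₂B₁A₂ = μ₀n₁N₂A₂·I₁, giving M = μ₀n₁N₂A₂.
A₂ = πr² = π(1.260×10^-2 m)² = 4.988×10^-4 m².
M = (4π×10⁻⁷)(3250)(240)(4.988×10^-4) = 4.889×10^-4 H.

M ≈ 489 μH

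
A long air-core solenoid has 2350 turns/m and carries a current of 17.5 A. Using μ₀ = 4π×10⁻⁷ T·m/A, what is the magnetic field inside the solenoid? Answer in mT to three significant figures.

B ≈ 51.7 mT

Inside a long solenoid, B = μ₀nI.
B = (4π×10⁻⁷)(2.350×10^3 m⁻¹)(17.5 A) = 5.168×10^-2 T.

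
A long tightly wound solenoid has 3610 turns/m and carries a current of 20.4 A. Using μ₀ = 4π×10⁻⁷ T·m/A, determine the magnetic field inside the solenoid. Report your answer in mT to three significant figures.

B ≈ 92.5 mT

Inside a long solenoid, B = μ₀nI.
B = (4π×10⁻⁷)(3.610×10^3 m⁻¹)(20.4 A) = 9.254×10^-2 T.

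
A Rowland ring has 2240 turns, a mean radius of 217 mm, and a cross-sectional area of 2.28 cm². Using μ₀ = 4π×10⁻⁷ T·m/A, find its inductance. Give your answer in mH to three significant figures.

L ≈ 1.05 mH

For a thin toroid, L = μ₀N²A/(2πR).
L = (4π×10⁻⁷)(2240)²(2.280×10^-4) / (2π×0.217 m) = 1.054×10^-3 H.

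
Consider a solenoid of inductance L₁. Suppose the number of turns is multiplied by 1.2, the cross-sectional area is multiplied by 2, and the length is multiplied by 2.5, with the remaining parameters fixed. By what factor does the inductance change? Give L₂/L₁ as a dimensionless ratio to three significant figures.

For a solenoid, L ∝ μᵣN²A/ℓ.
L₂/L₁ = (1.2)^2 × (2) × (2.5)^-1 = 1.15.

L₂/L₁ = 1.15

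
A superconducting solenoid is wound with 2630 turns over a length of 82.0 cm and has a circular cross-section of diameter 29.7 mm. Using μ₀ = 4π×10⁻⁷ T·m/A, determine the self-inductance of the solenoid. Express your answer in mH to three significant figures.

L ≈ 7.34 mH

A = π(d/2)² = π(1.485×10^-2 m)² = 6.928×10^-4 m².
For a long solenoid, L = μ₀N²A/ℓ.
L = (4π×10⁻⁷)(2630)²(6.928×10^-4)/(0.82 m) = 7.344×10^-3 H.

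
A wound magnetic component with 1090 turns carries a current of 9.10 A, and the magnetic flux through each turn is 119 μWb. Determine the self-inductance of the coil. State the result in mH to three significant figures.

L ≈ 14.3 mH

Self-inductance is defined by L = NΦ_B/I (flux linkage over current).
L = (1090)(1.190×10^-4 Wb)/(9.10 A) = 1.425×10^-2 H.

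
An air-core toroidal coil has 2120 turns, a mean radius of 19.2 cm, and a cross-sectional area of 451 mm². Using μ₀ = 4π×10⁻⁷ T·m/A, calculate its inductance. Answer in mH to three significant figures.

L ≈ 2.11 mH

For a thin toroid, L = μ₀N²A/(2πR).
L = (4π×10⁻⁷)(2120)²(4.510×10^-4) / (2π×0.192 m) = 2.111×10^-3 H.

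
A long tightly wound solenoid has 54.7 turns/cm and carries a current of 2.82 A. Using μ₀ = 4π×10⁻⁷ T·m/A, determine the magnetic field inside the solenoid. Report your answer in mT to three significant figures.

B ≈ 19.4 mT

Inside a long solenoid, B = μ₀nI.
B = (4π×10⁻⁷)(5.470×10^3 m⁻¹)(2.82 A) = 1.938×10^-2 T.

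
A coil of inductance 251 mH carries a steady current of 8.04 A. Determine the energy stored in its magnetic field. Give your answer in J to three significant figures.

Stored magnetic energy: U = ½LI².
U = ½(0.251 H)(8.04 A)² = 8.113 J.

U ≈ 8.11 J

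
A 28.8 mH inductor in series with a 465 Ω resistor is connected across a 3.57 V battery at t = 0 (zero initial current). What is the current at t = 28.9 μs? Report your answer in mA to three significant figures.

τ = L/R = 2.880×10^-2/465 = 6.194×10^-5 s; final current I_∞ = ε/R = 3.57/465 = 7.677×10^-3 A.
I(t) = I_∞(1 − e^(−t/τ)) with t/τ = 0.467.
I = (7.677×10^-3)(1 − e^(−0.467)) = 2.863×10^-3 A.

I ≈ 2.86 mA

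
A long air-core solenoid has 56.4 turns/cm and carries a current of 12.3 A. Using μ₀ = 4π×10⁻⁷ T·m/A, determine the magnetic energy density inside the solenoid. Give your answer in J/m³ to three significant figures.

B = μ₀nI = (4π×10⁻⁷)(5.640×10^3)(12.3) = 8.718×10^-2 T.
u = B²/(2μ₀) = (8.718×10^-2)²/(2×4π×10⁻⁷) = 3.024×10^3 J/m³.

u ≈ 3020 J/m³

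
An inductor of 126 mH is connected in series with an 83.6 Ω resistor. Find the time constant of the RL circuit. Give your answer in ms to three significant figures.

τ = L/R = (0.126 H)/(83.6 Ω) = 1.507×10^-3 s.

τ ≈ 1.51 ms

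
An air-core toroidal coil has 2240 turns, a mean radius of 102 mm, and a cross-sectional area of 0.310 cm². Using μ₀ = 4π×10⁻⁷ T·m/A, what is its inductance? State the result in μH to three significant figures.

L ≈ 305 μH

For a thin toroid, L = μ₀N²A/(2πR).
L = (4π×10⁻⁷)(2240)²(3.100×10^-5) / (2π×0.102 m) = 3.050×10^-4 H.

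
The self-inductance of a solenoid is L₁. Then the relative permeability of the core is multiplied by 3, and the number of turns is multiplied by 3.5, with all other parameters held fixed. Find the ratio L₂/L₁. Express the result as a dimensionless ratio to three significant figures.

L₂/L₁ = 36.8

For a solenoid, L ∝ μᵣN²A/ℓ.
L₂/L₁ = (3) × (3.5)^2 = 36.8.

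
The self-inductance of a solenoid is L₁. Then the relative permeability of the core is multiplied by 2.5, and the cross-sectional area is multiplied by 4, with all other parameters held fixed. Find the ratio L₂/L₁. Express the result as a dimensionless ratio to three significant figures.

For a solenoid, L ∝ μᵣN²A/ℓ.
L₂/L₁ = (2.5) × (4) = 10.0.

L₂/L₁ = 10.0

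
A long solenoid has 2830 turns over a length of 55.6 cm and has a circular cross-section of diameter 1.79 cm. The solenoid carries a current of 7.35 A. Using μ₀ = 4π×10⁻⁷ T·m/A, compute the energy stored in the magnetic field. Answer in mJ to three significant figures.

A = π(d/2)² = π(8.950×10^-3 m)² = 2.516×10^-4 m².
L = μ₀N²A/ℓ = (4π×10⁻⁷)(2830)²(2.516×10^-4)/(0.556) = 4.555×10^-3 H.
U = ½LI² = ½(4.555×10^-3)(7.35)² = 0.123 J.

U ≈ 123 mJ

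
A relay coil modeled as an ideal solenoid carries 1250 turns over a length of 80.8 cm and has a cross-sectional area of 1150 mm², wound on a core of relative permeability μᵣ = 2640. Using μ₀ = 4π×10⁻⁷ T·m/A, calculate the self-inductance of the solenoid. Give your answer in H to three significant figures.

L ≈ 7.38 H

A = 1150 mm² = 1.150×10^-3 m².
For a long solenoid, L = μ₀μᵣN²A/ℓ.
L = (4π×10⁻⁷)(2640)(1250)²(1.150×10^-3)/(0.808 m) = 7.378 H.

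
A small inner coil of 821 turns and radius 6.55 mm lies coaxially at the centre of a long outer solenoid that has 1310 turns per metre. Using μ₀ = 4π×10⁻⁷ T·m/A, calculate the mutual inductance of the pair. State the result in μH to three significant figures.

M ≈ 182 μH

The outer solenoid produces a uniform field B₁ = μ₀n₁I₁ across the inner coil,
so the flux linkage is N₂Φ = N₂B₁A₂ = μ₀n₁N₂A₂·I₁, giving M = μ₀n₁N₂A₂.
A₂ = πr² = π(6.550×10^-3 m)² = 1.348×10^-4 m².
M = (4π×10⁻⁷)(1310)(821)(1.348×10^-4) = 1.822×10^-4 H.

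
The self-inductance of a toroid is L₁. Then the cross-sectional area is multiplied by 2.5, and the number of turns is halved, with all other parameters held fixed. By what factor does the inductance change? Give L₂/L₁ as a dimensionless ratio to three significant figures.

For a toroid, L ∝ μᵣN²A/R.
L₂/L₁ = (2.5) × (0.5)^2 = 0.625.

L₂/L₁ = 0.625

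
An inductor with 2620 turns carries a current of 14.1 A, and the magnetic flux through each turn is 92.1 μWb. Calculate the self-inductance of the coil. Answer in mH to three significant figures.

L ≈ 17.1 mH

Self-inductance is defined by L = NΦ_B/I (flux linkage over current).
L = (2620)(9.210×10^-5 Wb)/(14.1 A) = 1.711×10^-2 H.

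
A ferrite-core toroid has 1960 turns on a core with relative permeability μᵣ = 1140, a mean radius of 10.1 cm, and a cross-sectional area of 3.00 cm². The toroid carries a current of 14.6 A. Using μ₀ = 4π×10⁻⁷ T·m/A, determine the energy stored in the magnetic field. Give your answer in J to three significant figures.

L = μ₀μᵣN²A/(2πR) = (4π×10⁻⁷)(1140)(1960)²(3.000×10^-4)/(2π×0.101) = 2.602 H.
U = ½LI² = ½(2.602)(14.6)² = 277.3 J.

U ≈ 277 J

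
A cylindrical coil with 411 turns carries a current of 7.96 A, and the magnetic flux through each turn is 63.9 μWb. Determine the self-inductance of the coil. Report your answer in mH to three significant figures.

L ≈ 3.30 mH

Self-inductance is defined by L = NΦ_B/I (flux linkage over current).
L = (411)(6.390×10^-5 Wb)/(7.96 A) = 3.299×10^-3 H.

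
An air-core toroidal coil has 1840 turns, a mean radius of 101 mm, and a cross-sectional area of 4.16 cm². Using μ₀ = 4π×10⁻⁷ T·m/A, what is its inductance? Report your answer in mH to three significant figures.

L ≈ 2.79 mH

For a thin toroid, L = μ₀N²A/(2πR).
L = (4π×10⁻⁷)(1840)²(4.160×10^-4) / (2π×0.101 m) = 2.789×10^-3 H.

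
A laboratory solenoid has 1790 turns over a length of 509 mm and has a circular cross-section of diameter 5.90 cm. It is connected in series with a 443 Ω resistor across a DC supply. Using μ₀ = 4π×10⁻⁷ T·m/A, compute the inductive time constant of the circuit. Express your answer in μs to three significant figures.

A = π(d/2)² = π(2.950×10^-2 m)² = 2.734×10^-3 m².
L = μ₀N²A/ℓ = (4π×10⁻⁷)(1790)²(2.734×10^-3)/(0.509) = 2.163×10^-2 H.
τ = L/R = (2.163×10^-2)/(443) = 4.882×10^-5 s.

τ ≈ 48.8 μs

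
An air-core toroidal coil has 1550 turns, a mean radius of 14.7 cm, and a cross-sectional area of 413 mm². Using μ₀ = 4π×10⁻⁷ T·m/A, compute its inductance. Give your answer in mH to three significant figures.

L ≈ 1.35 mH

For a thin toroid, L = μ₀N²A/(2πR).
L = (4π×10⁻⁷)(1550)²(4.130×10^-4) / (2π×0.147 m) = 1.350×10^-3 H.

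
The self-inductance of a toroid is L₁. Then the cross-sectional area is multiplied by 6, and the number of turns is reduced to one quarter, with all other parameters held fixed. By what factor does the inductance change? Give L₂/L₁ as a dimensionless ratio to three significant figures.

L₂/L₁ = 0.375

For a toroid, L ∝ μᵣN²A/R.
L₂/L₁ = (6) × (0.25)^2 = 0.375.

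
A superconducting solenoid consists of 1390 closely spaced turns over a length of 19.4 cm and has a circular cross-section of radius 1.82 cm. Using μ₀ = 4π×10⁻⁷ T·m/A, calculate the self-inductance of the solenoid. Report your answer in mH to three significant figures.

L ≈ 13.0 mH

A = πr² = π(1.820×10^-2 m)² = 1.041×10^-3 m².
For a long solenoid, L = μ₀N²A/ℓ.
L = (4π×10⁻⁷)(1390)²(1.041×10^-3)/(0.194 m) = 1.302×10^-2 H.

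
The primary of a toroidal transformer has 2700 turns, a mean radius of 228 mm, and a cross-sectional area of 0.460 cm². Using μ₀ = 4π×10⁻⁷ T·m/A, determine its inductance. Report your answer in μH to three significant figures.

For a thin toroid, L = μ₀N²A/(2πR).
L = (4π×10⁻⁷)(2700)²(4.600×10^-5) / (2π×0.228 m) = 2.942×10^-4 H.

L ≈ 294 μH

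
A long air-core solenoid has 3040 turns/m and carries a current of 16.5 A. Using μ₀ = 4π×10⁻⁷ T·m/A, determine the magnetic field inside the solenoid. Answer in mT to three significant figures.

B ≈ 63.0 mT

Inside a long solenoid, B = μ₀nI.
B = (4π×10⁻⁷)(3.040×10^3 m⁻¹)(16.5 A) = 6.303×10^-2 T.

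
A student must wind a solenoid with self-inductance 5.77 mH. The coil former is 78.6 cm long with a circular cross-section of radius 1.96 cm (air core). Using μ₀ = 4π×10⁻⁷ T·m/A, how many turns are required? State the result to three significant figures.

A = πr² = π(1.960×10^-2 m)² = 1.207×10^-3 m².
From L = μ₀N²A/ℓ, N = √(Lℓ / (μ₀A)).
N = √[(5.770×10^-3)(0.786) / ((4π×10⁻⁷)×1.207×10^-3)] = √(2.990×10^6) ≈ 1729.3.

N ≈ 1730 turns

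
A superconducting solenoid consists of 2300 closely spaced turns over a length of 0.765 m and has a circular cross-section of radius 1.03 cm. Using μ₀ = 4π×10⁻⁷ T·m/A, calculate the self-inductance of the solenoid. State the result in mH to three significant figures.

L ≈ 2.90 mH

A = πr² = π(1.030×10^-2 m)² = 3.333×10^-4 m².
For a long solenoid, L = μ₀N²A/ℓ.
L = (4π×10⁻⁷)(2300)²(3.333×10^-4)/(0.765 m) = 2.896×10^-3 H.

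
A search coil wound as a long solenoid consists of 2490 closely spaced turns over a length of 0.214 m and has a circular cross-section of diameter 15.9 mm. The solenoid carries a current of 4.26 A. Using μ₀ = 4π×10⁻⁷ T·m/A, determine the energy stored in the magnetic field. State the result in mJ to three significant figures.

U ≈ 65.6 mJ

A = π(d/2)² = π(7.950×10^-3 m)² = 1.986×10^-4 m².
L = μ₀N²A/ℓ = (4π×10⁻⁷)(2490)²(1.986×10^-4)/(0.214) = 7.229×10^-3 H.
U = ½LI² = ½(7.229×10^-3)(4.26)² = 6.559×10^-2 J.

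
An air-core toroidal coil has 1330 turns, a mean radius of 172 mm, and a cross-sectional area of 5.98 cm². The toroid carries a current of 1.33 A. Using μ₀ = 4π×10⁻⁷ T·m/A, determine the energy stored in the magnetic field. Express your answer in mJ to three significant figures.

U ≈ 1.09 mJ

L = μ₀N²A/(2πR) = (4π×10⁻⁷)(1330)²(5.980×10^-4)/(2π×0.172) = 1.230×10^-3 H.
U = ½LI² = ½(1.230×10^-3)(1.33)² = 1.088×10^-3 J.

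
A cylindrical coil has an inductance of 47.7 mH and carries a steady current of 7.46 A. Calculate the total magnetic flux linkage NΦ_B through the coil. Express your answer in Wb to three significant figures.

From L = NΦ_B/I, the flux linkage is NΦ_B = LI.
NΦ_B = (4.770×10^-2 H)(7.46 A) = 0.3558 Wb.

NΦ_B ≈ 0.356 Wb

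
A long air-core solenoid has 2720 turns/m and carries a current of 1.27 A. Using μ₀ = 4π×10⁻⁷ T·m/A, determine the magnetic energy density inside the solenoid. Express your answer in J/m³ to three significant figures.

B = μ₀nI = (4π×10⁻⁷)(2.720×10^3)(1.27) = 4.341×10^-3 T.
u = B²/(2μ₀) = (4.341×10^-3)²/(2×4π×10⁻⁷) = 7.498 J/m³.

u ≈ 7.50 J/m³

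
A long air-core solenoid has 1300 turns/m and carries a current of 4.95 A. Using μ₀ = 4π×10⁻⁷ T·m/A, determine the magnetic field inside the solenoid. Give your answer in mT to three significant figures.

B ≈ 8.09 mT

Inside a long solenoid, B = μ₀nI.
B = (4π×10⁻⁷)(1.300×10^3 m⁻¹)(4.95 A) = 8.086×10^-3 T.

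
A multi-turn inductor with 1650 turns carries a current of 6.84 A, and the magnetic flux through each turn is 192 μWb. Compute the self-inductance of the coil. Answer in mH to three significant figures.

Self-inductance is defined by L = NΦ_B/I (flux linkage over current).
L = (1650)(1.920×10^-4 Wb)/(6.84 A) = 4.632×10^-2 H.

L ≈ 46.3 mH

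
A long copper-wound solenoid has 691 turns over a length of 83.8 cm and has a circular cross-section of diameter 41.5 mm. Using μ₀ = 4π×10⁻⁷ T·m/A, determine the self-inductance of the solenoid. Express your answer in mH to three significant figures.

A = π(d/2)² = π(2.075×10^-2 m)² = 1.353×10^-3 m².
For a long solenoid, L = μ₀N²A/ℓ.
L = (4π×10⁻⁷)(691)²(1.353×10^-3)/(0.838 m) = 9.685×10^-4 H.

L ≈ 0.969 mH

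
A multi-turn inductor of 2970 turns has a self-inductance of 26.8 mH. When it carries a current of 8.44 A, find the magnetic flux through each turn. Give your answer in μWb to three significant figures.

Φ_B ≈ 76.2 μWb

From L = NΦ_B/I, the flux per turn is Φ_B = LI/N.
Φ_B = (2.680×10^-2 H)(8.44 A)/2970 = 7.616×10^-5 Wb.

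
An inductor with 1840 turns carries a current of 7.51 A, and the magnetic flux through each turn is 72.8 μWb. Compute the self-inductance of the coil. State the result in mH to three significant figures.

Self-inductance is defined by L = NΦ_B/I (flux linkage over current).
L = (1840)(7.280×10^-5 Wb)/(7.51 A) = 1.784×10^-2 H.

L ≈ 17.8 mH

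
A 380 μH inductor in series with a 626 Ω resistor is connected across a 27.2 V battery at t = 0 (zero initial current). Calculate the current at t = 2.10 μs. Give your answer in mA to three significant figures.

I ≈ 42.1 mA

τ = L/R = 3.800×10^-4/626 = 6.070×10^-7 s; final current I_∞ = ε/R = 27.2/626 = 4.345×10^-2 A.
I(t) = I_∞(1 − e^(−t/τ)) with t/τ = 3.459.
I = (4.345×10^-2)(1 − e^(−3.459)) = 4.208×10^-2 A.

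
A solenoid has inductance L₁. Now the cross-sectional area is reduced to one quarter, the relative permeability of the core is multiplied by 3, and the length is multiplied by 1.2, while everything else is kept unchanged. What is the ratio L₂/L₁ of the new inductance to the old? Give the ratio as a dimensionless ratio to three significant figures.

L₂/L₁ = 0.625

For a solenoid, L ∝ μᵣN²A/ℓ.
L₂/L₁ = (0.25) × (3) × (1.2)^-1 = 0.625.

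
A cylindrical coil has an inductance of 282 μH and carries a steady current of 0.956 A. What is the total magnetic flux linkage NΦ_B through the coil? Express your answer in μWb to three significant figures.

NΦ_B ≈ 270 μWb

From L = NΦ_B/I, the flux linkage is NΦ_B = LI.
NΦ_B = (2.820×10^-4 H)(0.956 A) = 2.696×10^-4 Wb.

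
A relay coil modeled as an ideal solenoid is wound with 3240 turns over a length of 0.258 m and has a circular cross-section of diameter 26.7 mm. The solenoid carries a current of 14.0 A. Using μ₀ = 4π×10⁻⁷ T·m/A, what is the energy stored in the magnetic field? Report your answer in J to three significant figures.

A = π(d/2)² = π(1.335×10^-2 m)² = 5.599×10^-4 m².
L = μ₀N²A/ℓ = (4π×10⁻⁷)(3240)²(5.599×10^-4)/(0.258) = 2.863×10^-2 H.
U = ½LI² = ½(2.863×10^-2)(14.0)² = 2.806 J.

U ≈ 2.81 J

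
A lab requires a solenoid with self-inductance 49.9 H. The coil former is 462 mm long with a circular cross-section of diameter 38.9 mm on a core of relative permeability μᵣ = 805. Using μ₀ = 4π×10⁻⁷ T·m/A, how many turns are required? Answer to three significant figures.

N ≈ 4380 turns

A = π(d/2)² = π(1.945×10^-2 m)² = 1.188×10^-3 m².
From L = μ₀μᵣN²A/ℓ, N = √(Lℓ / (μ₀μᵣA)).
N = √[(49.9)(0.462) / ((4π×10⁻⁷)(805)×1.188×10^-3)] = √(1.918×10^7) ≈ 4379.0.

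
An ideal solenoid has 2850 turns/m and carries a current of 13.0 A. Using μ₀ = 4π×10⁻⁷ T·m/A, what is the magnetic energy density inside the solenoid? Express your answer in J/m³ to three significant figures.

B = μ₀nI = (4π×10⁻⁷)(2.850×10^3)(13.0) = 4.656×10^-2 T.
u = B²/(2μ₀) = (4.656×10^-2)²/(2×4π×10⁻⁷) = 862.49 J/m³.

u ≈ 862 J/m³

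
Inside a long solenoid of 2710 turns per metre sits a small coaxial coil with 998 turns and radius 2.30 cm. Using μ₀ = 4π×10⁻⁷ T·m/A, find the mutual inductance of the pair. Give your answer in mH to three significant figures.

M ≈ 5.65 mH

The outer solenoid produces a uniform field B₁ = μ₀n₁I₁ across the inner coil,
so the flux linkage is N₂Φ = N₂B₁A₂ = μ₀n₁N₂A₂·I₁, giving M = μ₀n₁N₂A₂.
A₂ = πr² = π(2.300×10^-2 m)² = 1.662×10^-3 m².
M = (4π×10⁻⁷)(2710)(998)(1.662×10^-3) = 5.648×10^-3 H.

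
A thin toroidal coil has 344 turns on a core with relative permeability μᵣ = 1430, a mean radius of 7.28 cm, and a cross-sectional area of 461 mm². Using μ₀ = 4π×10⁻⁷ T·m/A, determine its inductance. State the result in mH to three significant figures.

L ≈ 214 mH

For a thin toroid, L = μ₀μᵣN²A/(2πR).
L = (4π×10⁻⁷)(1430)(344)²(4.610×10^-4) / (2π×7.280×10^-2 m) = 0.2143 H.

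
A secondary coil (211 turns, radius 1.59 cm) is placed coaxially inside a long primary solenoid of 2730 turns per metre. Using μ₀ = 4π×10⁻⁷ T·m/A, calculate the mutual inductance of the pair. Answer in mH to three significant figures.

The outer solenoid produces a uniform field B₁ = μ₀n₁I₁ across the inner coil,
so the flux linkage is N₂Φ = N₂B₁A₂ = μ₀n₁N₂A₂·I₁, giving M = μ₀n₁N₂A₂.
A₂ = πr² = π(1.590×10^-2 m)² = 7.942×10^-4 m².
M = (4π×10⁻⁷)(2730)(211)(7.942×10^-4) = 5.749×10^-4 H.

M ≈ 0.575 mH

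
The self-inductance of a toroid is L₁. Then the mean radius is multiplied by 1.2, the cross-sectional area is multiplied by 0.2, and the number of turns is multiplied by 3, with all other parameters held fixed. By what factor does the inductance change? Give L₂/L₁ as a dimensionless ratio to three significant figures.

For a toroid, L ∝ μᵣN²A/R.
L₂/L₁ = (1.2)^-1 × (0.2) × (3)^2 = 1.50.

L₂/L₁ = 1.50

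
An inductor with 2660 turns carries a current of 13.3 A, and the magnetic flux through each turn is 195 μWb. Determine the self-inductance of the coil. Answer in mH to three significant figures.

L ≈ 39.0 mH

Self-inductance is defined by L = NΦ_B/I (flux linkage over current).
L = (2660)(1.950×10^-4 Wb)/(13.3 A) = 3.900×10^-2 H.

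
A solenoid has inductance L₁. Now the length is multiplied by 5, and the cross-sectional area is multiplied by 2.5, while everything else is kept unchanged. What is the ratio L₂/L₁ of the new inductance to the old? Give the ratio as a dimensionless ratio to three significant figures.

L₂/L₁ = 0.500

For a solenoid, L ∝ μᵣN²A/ℓ.
L₂/L₁ = (5)^-1 × (2.5) = 0.500.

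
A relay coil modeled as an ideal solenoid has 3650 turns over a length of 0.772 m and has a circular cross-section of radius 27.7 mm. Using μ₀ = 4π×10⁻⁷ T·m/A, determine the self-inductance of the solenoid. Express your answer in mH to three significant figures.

L ≈ 52.3 mH

A = πr² = π(2.770×10^-2 m)² = 2.411×10^-3 m².
For a long solenoid, L = μ₀N²A/ℓ.
L = (4π×10⁻⁷)(3650)²(2.411×10^-3)/(0.772 m) = 5.227×10^-2 H.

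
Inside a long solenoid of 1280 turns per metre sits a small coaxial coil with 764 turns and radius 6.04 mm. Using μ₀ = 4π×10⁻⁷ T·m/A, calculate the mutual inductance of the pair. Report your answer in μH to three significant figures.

The outer solenoid produces a uniform field B₁ = μ₀n₁I₁ across the inner coil,
so the flux linkage is N₂Φ = N₂B₁A₂ = μ₀n₁N₂A₂·I₁, giving M = μ₀n₁N₂A₂.
A₂ = πr² = π(6.040×10^-3 m)² = 1.146×10^-4 m².
M = (4π×10⁻⁷)(1280)(764)(1.146×10^-4) = 1.408×10^-4 H.

M ≈ 141 μH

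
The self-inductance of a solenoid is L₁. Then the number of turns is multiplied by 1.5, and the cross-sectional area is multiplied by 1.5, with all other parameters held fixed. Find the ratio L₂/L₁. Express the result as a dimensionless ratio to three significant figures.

L₂/L₁ = 3.38

For a solenoid, L ∝ μᵣN²A/ℓ.
L₂/L₁ = (1.5)^2 × (1.5) = 3.38.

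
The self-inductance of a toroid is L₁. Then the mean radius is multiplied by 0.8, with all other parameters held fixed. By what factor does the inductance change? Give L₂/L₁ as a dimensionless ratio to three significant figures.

For a toroid, L ∝ μᵣN²A/R.
L₂/L₁ = (0.8)^-1 = 1.25.

L₂/L₁ = 1.25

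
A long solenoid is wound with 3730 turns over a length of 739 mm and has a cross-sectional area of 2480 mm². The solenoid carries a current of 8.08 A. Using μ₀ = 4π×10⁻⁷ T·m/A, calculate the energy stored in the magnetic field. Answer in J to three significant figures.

U ≈ 1.92 J

A = 2480 mm² = 2.480×10^-3 m².
L = μ₀N²A/ℓ = (4π×10⁻⁷)(3730)²(2.480×10^-3)/(0.739) = 5.867×10^-2 H.
U = ½LI² = ½(5.867×10^-2)(8.08)² = 1.915 J.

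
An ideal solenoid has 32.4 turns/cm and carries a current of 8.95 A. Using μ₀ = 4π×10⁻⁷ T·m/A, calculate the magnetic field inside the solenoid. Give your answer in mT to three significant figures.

Inside a long solenoid, B = μ₀nI.
B = (4π×10⁻⁷)(3.240×10^3 m⁻¹)(8.95 A) = 3.644×10^-2 T.

B ≈ 36.4 mT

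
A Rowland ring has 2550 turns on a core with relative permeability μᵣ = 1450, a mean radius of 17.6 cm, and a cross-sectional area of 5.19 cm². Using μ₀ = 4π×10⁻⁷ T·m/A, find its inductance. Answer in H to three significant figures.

For a thin toroid, L = μ₀μᵣN²A/(2πR).
L = (4π×10⁻⁷)(1450)(2550)²(5.190×10^-4) / (2π×0.176 m) = 5.561 H.

L ≈ 5.56 H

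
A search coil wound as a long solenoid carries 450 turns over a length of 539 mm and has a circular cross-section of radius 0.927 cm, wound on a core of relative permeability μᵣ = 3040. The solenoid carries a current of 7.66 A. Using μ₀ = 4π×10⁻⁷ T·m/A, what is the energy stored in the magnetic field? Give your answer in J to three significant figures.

A = πr² = π(9.270×10^-3 m)² = 2.700×10^-4 m².
L = μ₀μᵣN²A/ℓ = (4π×10⁻⁷)(3040)(450)²(2.700×10^-4)/(0.539) = 0.38746 H.
U = ½LI² = ½(0.38746)(7.66)² = 11.37 J.

U ≈ 11.4 J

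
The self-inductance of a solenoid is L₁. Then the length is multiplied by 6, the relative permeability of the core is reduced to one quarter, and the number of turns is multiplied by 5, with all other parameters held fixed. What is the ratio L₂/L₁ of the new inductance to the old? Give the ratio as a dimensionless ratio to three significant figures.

L₂/L₁ = 1.04

For a solenoid, L ∝ μᵣN²A/ℓ.
L₂/L₁ = (6)^-1 × (0.25) × (5)^2 = 1.04.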